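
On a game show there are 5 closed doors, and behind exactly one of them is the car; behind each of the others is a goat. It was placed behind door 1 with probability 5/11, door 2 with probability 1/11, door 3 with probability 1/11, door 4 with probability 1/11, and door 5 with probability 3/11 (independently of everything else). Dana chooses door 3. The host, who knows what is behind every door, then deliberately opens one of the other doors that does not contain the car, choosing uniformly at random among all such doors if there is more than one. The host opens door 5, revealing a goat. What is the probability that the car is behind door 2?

4/31

Apply Bayes' rule, conditioning on where the car actually is.
If it is behind door 1 (prior 5/11): the host has 3 equally likely choices, so probability 1/3; weight (5/11)·(1/3) = 5/33.
If it is behind either of doors 2 and 4 (prior 1/11 each): the host has 3 equally likely choices, so probability 1/3; weight (1/11)·(1/3) = 1/33 each.
If it is behind door 3 (prior 1/11): the host has 4 equally likely choices, so probability 1/4; weight (1/11)·(1/4) = 1/44.
If it is behind door 5 (prior 3/11): the host opened door 5, so this case is ruled out; weight (3/11)·0 = 0.
The weights sum to 31/132.
So P(the car behind door 2 | the host opened door 5) = (1/33) / (31/132) = 4/31.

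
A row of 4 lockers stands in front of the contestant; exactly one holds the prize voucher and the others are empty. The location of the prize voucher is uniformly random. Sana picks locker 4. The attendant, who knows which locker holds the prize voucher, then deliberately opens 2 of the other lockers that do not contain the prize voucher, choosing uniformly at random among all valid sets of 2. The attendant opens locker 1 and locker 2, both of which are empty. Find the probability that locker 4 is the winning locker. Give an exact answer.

Apply Bayes' rule, conditioning on where the prize voucher actually is.
If it is in either of lockers 1 and 2 (prior 1/4 each): that locker was opened and seen not to hold the prize — ruled out; weight (1/4)·0 = 0 each.
If it is in locker 3 (prior 1/4): the attendant has no choice, probability 1; weight (1/4)·1 = 1/4.
If it is in locker 4 (prior 1/4): the attendant has 3 equally likely choices, so probability 1/3; weight (1/4)·(1/3) = 1/12.
The weights sum to 1/3.
So P(the prize voucher in locker 4 | the attendant opened locker 1 and locker 2) = (1/12) / (1/3) = 1/4.

1/4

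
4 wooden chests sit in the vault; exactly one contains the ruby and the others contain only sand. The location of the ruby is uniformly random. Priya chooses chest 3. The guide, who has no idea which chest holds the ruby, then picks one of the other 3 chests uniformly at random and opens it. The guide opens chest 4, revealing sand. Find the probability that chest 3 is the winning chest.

1/3

Condition on the true location of the ruby.
If it is in any of chests 1, 2, and 3 (prior 1/4 each): the guide picks chest 4 with probability 1/3 regardless, and it is not the prize; weight (1/4)·(1/3) = 1/12 each.
If it is in chest 4 (prior 1/4): the guide opened chest 4, so this case is ruled out; weight (1/4)·0 = 0.
The weights sum to 1/4.
So P(the ruby in chest 3 | the guide opened chest 4) = (1/12) / (1/4) = 1/3.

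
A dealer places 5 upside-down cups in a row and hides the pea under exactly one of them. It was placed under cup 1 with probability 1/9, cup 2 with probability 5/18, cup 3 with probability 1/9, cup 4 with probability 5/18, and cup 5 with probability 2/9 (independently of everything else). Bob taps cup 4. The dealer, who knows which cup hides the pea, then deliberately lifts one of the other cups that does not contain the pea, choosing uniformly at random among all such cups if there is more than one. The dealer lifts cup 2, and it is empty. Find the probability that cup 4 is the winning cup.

15/47

Condition on the true location of the pea.
If it is under either of cups 1 and 3 (prior 1/9 each): the dealer has 3 equally likely choices, so probability 1/3; weight (1/9)·(1/3) = 1/27 each.
If it is under cup 2 (prior 5/18): the dealer opened cup 2, so this case is ruled out; weight (5/18)·0 = 0.
If it is under cup 4 (prior 5/18): the dealer has 4 equally likely choices, so probability 1/4; weight (5/18)·(1/4) = 5/72.
If it is under cup 5 (prior 2/9): the dealer has 3 equally likely choices, so probability 1/3; weight (2/9)·(1/3) = 2/27.
The weights sum to 47/216.
So P(the pea under cup 4 | the dealer opened cup 2) = (5/72) / (47/216) = 15/47.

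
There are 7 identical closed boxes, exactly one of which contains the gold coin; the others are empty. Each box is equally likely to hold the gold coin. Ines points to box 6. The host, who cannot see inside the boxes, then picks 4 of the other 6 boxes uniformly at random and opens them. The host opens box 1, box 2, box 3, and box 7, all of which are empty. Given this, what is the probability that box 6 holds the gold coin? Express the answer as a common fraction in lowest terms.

1/3

Consider each possible location of the gold coin in turn.
If it is in any of boxes 1, 2, 3, and 7 (prior 1/7 each): that box was opened and seen not to hold the prize — ruled out; weight (1/7)·0 = 0 each.
If it is in any of boxes 4, 5, and 6 (prior 1/7 each): the host picks exactly this set with probability 1/15 regardless, and none is the prize; weight (1/7)·(1/15) = 1/105 each.
The weights sum to 1/35.
So P(the gold coin in box 6 | the host opened box 1, box 2, box 3, and box 7) = (1/105) / (1/35) = 1/3.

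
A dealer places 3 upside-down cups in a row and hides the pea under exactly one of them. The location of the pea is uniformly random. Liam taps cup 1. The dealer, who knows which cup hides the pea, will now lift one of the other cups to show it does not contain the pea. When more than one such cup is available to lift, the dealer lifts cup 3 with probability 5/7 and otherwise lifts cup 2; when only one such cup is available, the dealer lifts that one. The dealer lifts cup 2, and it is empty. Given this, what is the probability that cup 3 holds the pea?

7/9

Consider each possible location of the pea in turn.
If it is under cup 1 (prior 1/3): cup 3 is available but not opened, probability 2/7; weight (1/3)·(2/7) = 2/21.
If it is under cup 2 (prior 1/3): the dealer opened cup 2, so this case is ruled out; weight (1/3)·0 = 0.
If it is under cup 3 (prior 1/3): only cup 2 is available, probability 1; weight (1/3)·1 = 1/3.
The weights sum to 3/7.
So P(the pea under cup 3 | the dealer opened cup 2) = (1/3) / (3/7) = 7/9.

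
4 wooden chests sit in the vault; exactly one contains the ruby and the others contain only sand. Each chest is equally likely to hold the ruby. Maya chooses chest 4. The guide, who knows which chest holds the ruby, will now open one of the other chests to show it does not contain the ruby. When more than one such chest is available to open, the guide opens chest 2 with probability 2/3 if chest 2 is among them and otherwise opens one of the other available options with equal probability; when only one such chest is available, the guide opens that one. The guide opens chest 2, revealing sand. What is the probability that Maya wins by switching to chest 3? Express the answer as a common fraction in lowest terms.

1/3

Apply Bayes' rule, conditioning on where the ruby actually is.
If it is in any of chests 1, 3, and 4 (prior 1/4 each): chest 2 is available, opened with probability 2/3; weight (1/4)·(2/3) = 1/6 each.
If it is in chest 2 (prior 1/4): the guide opened chest 2, so this case is ruled out; weight (1/4)·0 = 0.
The weights sum to 1/2.
So P(the ruby in chest 3 | the guide opened chest 2) = (1/6) / (1/2) = 1/3.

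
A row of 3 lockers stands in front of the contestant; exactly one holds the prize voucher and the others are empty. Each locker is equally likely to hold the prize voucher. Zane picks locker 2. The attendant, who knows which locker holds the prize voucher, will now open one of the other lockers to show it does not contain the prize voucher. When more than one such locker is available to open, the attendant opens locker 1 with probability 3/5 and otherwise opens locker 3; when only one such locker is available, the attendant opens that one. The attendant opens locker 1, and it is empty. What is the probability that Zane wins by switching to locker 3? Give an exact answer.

5/8

Condition on the true location of the prize voucher.
If it is in locker 1 (prior 1/3): the attendant opened locker 1, so this case is ruled out; weight (1/3)·0 = 0.
If it is in locker 2 (prior 1/3): locker 1 is available, opened with probability 3/5; weight (1/3)·(3/5) = 1/5.
If it is in locker 3 (prior 1/3): only locker 1 is available, probability 1; weight (1/3)·1 = 1/3.
The weights sum to 8/15.
So P(the prize voucher in locker 3 | the attendant opened locker 1) = (1/3) / (8/15) = 5/8.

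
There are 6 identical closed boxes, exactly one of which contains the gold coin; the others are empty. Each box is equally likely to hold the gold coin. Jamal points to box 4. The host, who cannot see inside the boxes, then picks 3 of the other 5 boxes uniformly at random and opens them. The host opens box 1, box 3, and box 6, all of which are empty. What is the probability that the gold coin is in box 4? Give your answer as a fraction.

1/3

Apply Bayes' rule, conditioning on where the gold coin actually is.
If it is in any of boxes 1, 3, and 6 (prior 1/6 each): that box was opened and seen not to hold the prize — ruled out; weight (1/6)·0 = 0 each.
If it is in any of boxes 2, 4, and 5 (prior 1/6 each): the host picks exactly this set with probability 1/10 regardless, and none is the prize; weight (1/6)·(1/10) = 1/60 each.
The weights sum to 1/20.
So P(the gold coin in box 4 | the host opened box 1, box 3, and box 6) = (1/60) / (1/20) = 1/3.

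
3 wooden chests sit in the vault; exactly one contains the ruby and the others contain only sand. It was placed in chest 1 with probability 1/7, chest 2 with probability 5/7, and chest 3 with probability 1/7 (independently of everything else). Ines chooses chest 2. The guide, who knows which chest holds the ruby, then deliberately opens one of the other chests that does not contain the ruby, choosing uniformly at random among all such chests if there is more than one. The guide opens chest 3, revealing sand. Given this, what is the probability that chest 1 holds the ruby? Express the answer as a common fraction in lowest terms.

Consider each possible location of the ruby in turn.
If it is in chest 1 (prior 1/7): the guide has no choice, probability 1; weight (1/7)·1 = 1/7.
If it is in chest 2 (prior 5/7): the guide has 2 equally likely choices, so probability 1/2; weight (5/7)·(1/2) = 5/14.
If it is in chest 3 (prior 1/7): the guide opened chest 3, so this case is ruled out; weight (1/7)·0 = 0.
The weights sum to 1/2.
So P(the ruby in chest 1 | the guide opened chest 3) = (1/7) / (1/2) = 2/7.

2/7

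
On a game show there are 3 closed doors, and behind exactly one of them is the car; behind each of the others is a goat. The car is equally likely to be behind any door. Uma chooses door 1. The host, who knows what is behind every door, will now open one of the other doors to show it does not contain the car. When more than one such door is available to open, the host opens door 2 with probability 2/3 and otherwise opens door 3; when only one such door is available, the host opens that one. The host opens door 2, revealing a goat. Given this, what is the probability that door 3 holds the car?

3/5

Condition on the true location of the car.
If it is behind door 1 (prior 1/3): door 2 is available, opened with probability 2/3; weight (1/3)·(2/3) = 2/9.
If it is behind door 2 (prior 1/3): the host opened door 2, so this case is ruled out; weight (1/3)·0 = 0.
If it is behind door 3 (prior 1/3): only door 2 is available, probability 1; weight (1/3)·1 = 1/3.
The weights sum to 5/9.
So P(the car behind door 3 | the host opened door 2) = (1/3) / (5/9) = 3/5.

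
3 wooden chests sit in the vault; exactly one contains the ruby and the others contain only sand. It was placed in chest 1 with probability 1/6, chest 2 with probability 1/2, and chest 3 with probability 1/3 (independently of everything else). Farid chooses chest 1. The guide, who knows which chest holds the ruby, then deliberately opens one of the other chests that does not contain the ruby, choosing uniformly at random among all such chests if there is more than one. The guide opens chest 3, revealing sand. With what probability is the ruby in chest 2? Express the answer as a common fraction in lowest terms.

6/7

Consider each possible location of the ruby in turn.
If it is in chest 1 (prior 1/6): the guide has 2 equally likely choices, so probability 1/2; weight (1/6)·(1/2) = 1/12.
If it is in chest 2 (prior 1/2): the guide has no choice, probability 1; weight (1/2)·1 = 1/2.
If it is in chest 3 (prior 1/3): the guide opened chest 3, so this case is ruled out; weight (1/3)·0 = 0.
The weights sum to 7/12.
So P(the ruby in chest 2 | the guide opened chest 3) = (1/2) / (7/12) = 6/7.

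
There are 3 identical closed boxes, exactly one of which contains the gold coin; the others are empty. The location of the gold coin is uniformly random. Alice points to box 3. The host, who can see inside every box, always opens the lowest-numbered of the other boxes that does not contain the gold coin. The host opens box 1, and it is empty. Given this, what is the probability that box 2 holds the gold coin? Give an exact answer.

Consider each possible location of the gold coin in turn.
If it is in box 1 (prior 1/3): the host opened box 1, so this case is ruled out; weight (1/3)·0 = 0.
If it is in either of boxes 2 and 3 (prior 1/3 each): box 1 is the lowest-numbered option available, probability 1; weight (1/3)·1 = 1/3 each.
The weights sum to 2/3.
So P(the gold coin in box 2 | the host opened box 1) = (1/3) / (2/3) = 1/2.

1/2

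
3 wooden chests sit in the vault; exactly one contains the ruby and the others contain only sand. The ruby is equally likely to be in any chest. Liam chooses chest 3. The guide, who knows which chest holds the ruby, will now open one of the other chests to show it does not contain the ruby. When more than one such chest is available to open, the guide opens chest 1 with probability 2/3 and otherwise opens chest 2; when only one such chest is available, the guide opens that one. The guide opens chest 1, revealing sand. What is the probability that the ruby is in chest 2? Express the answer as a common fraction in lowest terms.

Condition on the true location of the ruby.
If it is in chest 1 (prior 1/3): the guide opened chest 1, so this case is ruled out; weight (1/3)·0 = 0.
If it is in chest 2 (prior 1/3): only chest 1 is available, probability 1; weight (1/3)·1 = 1/3.
If it is in chest 3 (prior 1/3): chest 1 is available, opened with probability 2/3; weight (1/3)·(2/3) = 2/9.
The weights sum to 5/9.
So P(the ruby in chest 2 | the guide opened chest 1) = (1/3) / (5/9) = 3/5.

3/5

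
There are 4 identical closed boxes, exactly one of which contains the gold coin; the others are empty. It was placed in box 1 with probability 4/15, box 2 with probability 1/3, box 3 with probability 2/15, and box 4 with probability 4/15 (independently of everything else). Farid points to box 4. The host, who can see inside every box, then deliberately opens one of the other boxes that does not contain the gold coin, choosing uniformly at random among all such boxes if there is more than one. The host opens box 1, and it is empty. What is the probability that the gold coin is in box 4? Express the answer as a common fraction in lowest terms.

8/29

Condition on the true location of the gold coin.
If it is in box 1 (prior 4/15): the host opened box 1, so this case is ruled out; weight (4/15)·0 = 0.
If it is in box 2 (prior 1/3): the host has 2 equally likely choices, so probability 1/2; weight (1/3)·(1/2) = 1/6.
If it is in box 3 (prior 2/15): the host has 2 equally likely choices, so probability 1/2; weight (2/15)·(1/2) = 1/15.
If it is in box 4 (prior 4/15): the host has 3 equally likely choices, so probability 1/3; weight (4/15)·(1/3) = 4/45.
The weights sum to 29/90.
So P(the gold coin in box 4 | the host opened box 1) = (4/45) / (29/90) = 8/29.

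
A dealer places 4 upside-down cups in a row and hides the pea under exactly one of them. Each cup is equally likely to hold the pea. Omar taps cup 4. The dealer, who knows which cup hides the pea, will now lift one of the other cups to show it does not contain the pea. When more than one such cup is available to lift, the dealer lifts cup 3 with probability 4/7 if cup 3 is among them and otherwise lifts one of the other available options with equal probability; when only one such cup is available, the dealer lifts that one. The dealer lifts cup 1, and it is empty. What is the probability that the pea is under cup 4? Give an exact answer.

Consider each possible location of the pea in turn.
If it is under cup 1 (prior 1/4): the dealer opened cup 1, so this case is ruled out; weight (1/4)·0 = 0.
If it is under cup 2 (prior 1/4): cup 3 is available but not opened, probability 3/7; weight (1/4)·(3/7) = 3/28.
If it is under cup 3 (prior 1/4): cup 3 holds the prize so is unavailable; the dealer chooses uniformly among the 2 others, probability 1/2; weight (1/4)·(1/2) = 1/8.
If it is under cup 4 (prior 1/4): cup 3 is available but not opened; cup 1 gets probability (1 − 4/7)/2 = 3/14; weight (1/4)·(3/14) = 3/56.
The weights sum to 2/7.
So P(the pea under cup 4 | the dealer opened cup 1) = (3/56) / (2/7) = 3/16.

3/16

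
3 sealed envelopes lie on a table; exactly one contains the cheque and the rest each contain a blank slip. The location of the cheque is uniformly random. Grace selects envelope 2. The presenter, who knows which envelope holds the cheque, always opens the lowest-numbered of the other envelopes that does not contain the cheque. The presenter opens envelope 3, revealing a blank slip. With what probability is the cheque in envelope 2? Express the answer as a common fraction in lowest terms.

Apply Bayes' rule, conditioning on where the cheque actually is.
If it is in envelope 1 (prior 1/3): envelope 3 is the lowest-numbered option available, probability 1; weight (1/3)·1 = 1/3.
If it is in envelope 2 (prior 1/3): the presenter would have opened envelope 1 instead, probability 0; weight (1/3)·0 = 0.
If it is in envelope 3 (prior 1/3): the presenter opened envelope 3, so this case is ruled out; weight (1/3)·0 = 0.
The weights sum to 1/3.
So P(the cheque in envelope 2 | the presenter opened envelope 3) = 0 / (1/3) = 0.

0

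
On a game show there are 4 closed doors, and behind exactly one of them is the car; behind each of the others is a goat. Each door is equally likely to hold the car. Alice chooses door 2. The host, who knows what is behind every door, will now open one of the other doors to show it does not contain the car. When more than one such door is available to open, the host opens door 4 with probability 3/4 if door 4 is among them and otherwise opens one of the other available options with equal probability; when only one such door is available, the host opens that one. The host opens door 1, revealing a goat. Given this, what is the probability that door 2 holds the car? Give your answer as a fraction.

Apply Bayes' rule, conditioning on where the car actually is.
If it is behind door 1 (prior 1/4): the host opened door 1, so this case is ruled out; weight (1/4)·0 = 0.
If it is behind door 2 (prior 1/4): door 4 is available but not opened; door 1 gets probability (1 − 3/4)/2 = 1/8; weight (1/4)·(1/8) = 1/32.
If it is behind door 3 (prior 1/4): door 4 is available but not opened, probability 1/4; weight (1/4)·(1/4) = 1/16.
If it is behind door 4 (prior 1/4): door 4 holds the prize so is unavailable; the host chooses uniformly among the 2 others, probability 1/2; weight (1/4)·(1/2) = 1/8.
The weights sum to 7/32.
So P(the car behind door 2 | the host opened door 1) = (1/32) / (7/32) = 1/7.

1/7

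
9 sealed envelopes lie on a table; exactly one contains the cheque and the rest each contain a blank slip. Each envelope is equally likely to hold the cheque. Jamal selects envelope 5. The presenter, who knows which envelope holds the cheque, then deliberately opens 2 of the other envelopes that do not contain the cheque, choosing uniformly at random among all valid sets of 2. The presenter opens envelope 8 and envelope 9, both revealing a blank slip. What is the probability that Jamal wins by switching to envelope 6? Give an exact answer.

Condition on the true location of the cheque.
If it is in any of envelopes 1, 2, 3, 4, 6, and 7 (prior 1/9 each): the presenter has 21 equally likely choices, so probability 1/21; weight (1/9)·(1/21) = 1/189 each.
If it is in envelope 5 (prior 1/9): the presenter has 28 equally likely choices, so probability 1/28; weight (1/9)·(1/28) = 1/252.
If it is in either of envelopes 8 and 9 (prior 1/9 each): that envelope was opened and seen not to hold the prize — ruled out; weight (1/9)·0 = 0 each.
The weights sum to 1/28.
So P(the cheque in envelope 6 | the presenter opened envelope 8 and envelope 9) = (1/189) / (1/28) = 4/27.

4/27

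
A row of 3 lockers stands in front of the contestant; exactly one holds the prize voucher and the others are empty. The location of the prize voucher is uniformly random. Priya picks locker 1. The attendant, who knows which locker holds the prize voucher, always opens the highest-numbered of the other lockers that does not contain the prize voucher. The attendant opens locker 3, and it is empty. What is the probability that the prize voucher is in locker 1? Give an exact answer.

1/2

Condition on the true location of the prize voucher.
If it is in either of lockers 1 and 2 (prior 1/3 each): locker 3 is the highest-numbered option available, probability 1; weight (1/3)·1 = 1/3 each.
If it is in locker 3 (prior 1/3): the attendant opened locker 3, so this case is ruled out; weight (1/3)·0 = 0.
The weights sum to 2/3.
So P(the prize voucher in locker 1 | the attendant opened locker 3) = (1/3) / (2/3) = 1/2.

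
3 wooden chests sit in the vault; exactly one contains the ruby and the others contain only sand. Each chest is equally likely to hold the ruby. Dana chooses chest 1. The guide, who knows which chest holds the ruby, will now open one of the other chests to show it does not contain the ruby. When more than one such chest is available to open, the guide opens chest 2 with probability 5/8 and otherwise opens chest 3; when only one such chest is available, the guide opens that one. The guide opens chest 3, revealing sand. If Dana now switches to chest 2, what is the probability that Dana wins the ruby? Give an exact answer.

8/11

Condition on the true location of the ruby.
If it is in chest 1 (prior 1/3): chest 2 is available but not opened, probability 3/8; weight (1/3)·(3/8) = 1/8.
If it is in chest 2 (prior 1/3): only chest 3 is available, probability 1; weight (1/3)·1 = 1/3.
If it is in chest 3 (prior 1/3): the guide opened chest 3, so this case is ruled out; weight (1/3)·0 = 0.
The weights sum to 11/24.
So P(the ruby in chest 2 | the guide opened chest 3) = (1/3) / (11/24) = 8/11.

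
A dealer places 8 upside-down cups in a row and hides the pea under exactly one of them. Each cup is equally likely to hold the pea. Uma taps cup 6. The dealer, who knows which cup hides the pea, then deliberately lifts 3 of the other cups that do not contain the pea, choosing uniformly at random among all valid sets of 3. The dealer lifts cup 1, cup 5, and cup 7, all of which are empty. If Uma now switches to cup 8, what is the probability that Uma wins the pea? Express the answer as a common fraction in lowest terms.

7/32

Apply Bayes' rule, conditioning on where the pea actually is.
If it is under any of cups 1, 5, and 7 (prior 1/8 each): that cup was opened and seen not to hold the prize — ruled out; weight (1/8)·0 = 0 each.
If it is under any of cups 2, 3, 4, and 8 (prior 1/8 each): the dealer has 20 equally likely choices, so probability 1/20; weight (1/8)·(1/20) = 1/160 each.
If it is under cup 6 (prior 1/8): the dealer has 35 equally likely choices, so probability 1/35; weight (1/8)·(1/35) = 1/280.
The weights sum to 1/35.
So P(the pea under cup 8 | the dealer opened cup 1, cup 5, and cup 7) = (1/160) / (1/35) = 7/32.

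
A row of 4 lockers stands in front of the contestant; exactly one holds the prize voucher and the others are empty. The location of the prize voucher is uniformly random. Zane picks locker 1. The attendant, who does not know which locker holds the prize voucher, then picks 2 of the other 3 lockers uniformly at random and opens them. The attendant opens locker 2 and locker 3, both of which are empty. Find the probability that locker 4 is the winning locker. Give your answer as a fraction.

Consider each possible location of the prize voucher in turn.
If it is in either of lockers 1 and 4 (prior 1/4 each): the attendant picks exactly this set with probability 1/3 regardless, and none is the prize; weight (1/4)·(1/3) = 1/12 each.
If it is in either of lockers 2 and 3 (prior 1/4 each): that locker was opened and seen not to hold the prize — ruled out; weight (1/4)·0 = 0 each.
The weights sum to 1/6.
So P(the prize voucher in locker 4 | the attendant opened locker 2 and locker 3) = (1/12) / (1/6) = 1/2.

1/2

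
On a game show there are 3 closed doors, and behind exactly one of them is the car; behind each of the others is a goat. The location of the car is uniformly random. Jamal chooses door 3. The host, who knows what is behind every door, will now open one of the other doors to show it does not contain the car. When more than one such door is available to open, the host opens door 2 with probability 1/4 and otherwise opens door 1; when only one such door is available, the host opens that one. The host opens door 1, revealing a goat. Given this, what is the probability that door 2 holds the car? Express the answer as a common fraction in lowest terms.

4/7

Consider each possible location of the car in turn.
If it is behind door 1 (prior 1/3): the host opened door 1, so this case is ruled out; weight (1/3)·0 = 0.
If it is behind door 2 (prior 1/3): only door 1 is available, probability 1; weight (1/3)·1 = 1/3.
If it is behind door 3 (prior 1/3): door 2 is available but not opened, probability 3/4; weight (1/3)·(3/4) = 1/4.
The weights sum to 7/12.
So P(the car behind door 2 | the host opened door 1) = (1/3) / (7/12) = 4/7.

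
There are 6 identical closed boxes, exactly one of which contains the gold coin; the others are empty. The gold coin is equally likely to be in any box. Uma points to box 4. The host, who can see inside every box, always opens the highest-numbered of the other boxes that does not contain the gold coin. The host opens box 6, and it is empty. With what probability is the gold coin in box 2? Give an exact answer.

1/5

Apply Bayes' rule, conditioning on where the gold coin actually is.
If it is in any of boxes 1, 2, 3, 4, and 5 (prior 1/6 each): box 6 is the highest-numbered option available, probability 1; weight (1/6)·1 = 1/6 each.
If it is in box 6 (prior 1/6): the host opened box 6, so this case is ruled out; weight (1/6)·0 = 0.
The weights sum to 5/6.
So P(the gold coin in box 2 | the host opened box 6) = (1/6) / (5/6) = 1/5.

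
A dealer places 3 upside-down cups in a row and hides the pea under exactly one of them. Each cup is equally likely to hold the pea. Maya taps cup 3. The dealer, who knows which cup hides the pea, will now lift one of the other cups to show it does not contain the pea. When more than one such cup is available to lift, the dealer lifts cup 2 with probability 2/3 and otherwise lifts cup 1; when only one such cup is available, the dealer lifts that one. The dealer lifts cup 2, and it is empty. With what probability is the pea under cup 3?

2/5

Apply Bayes' rule, conditioning on where the pea actually is.
If it is under cup 1 (prior 1/3): only cup 2 is available, probability 1; weight (1/3)·1 = 1/3.
If it is under cup 2 (prior 1/3): the dealer opened cup 2, so this case is ruled out; weight (1/3)·0 = 0.
If it is under cup 3 (prior 1/3): cup 2 is available, opened with probability 2/3; weight (1/3)·(2/3) = 2/9.
The weights sum to 5/9.
So P(the pea under cup 3 | the dealer opened cup 2) = (2/9) / (5/9) = 2/5.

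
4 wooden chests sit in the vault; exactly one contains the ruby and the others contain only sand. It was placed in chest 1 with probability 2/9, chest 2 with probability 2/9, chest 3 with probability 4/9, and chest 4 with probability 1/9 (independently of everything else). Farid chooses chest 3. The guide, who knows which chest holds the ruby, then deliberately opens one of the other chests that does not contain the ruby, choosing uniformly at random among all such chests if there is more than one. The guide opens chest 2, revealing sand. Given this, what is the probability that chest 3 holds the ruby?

8/17

Consider each possible location of the ruby in turn.
If it is in chest 1 (prior 2/9): the guide has 2 equally likely choices, so probability 1/2; weight (2/9)·(1/2) = 1/9.
If it is in chest 2 (prior 2/9): the guide opened chest 2, so this case is ruled out; weight (2/9)·0 = 0.
If it is in chest 3 (prior 4/9): the guide has 3 equally likely choices, so probability 1/3; weight (4/9)·(1/3) = 4/27.
If it is in chest 4 (prior 1/9): the guide has 2 equally likely choices, so probability 1/2; weight (1/9)·(1/2) = 1/18.
The weights sum to 17/54.
So P(the ruby in chest 3 | the guide opened chest 2) = (4/27) / (17/54) = 8/17.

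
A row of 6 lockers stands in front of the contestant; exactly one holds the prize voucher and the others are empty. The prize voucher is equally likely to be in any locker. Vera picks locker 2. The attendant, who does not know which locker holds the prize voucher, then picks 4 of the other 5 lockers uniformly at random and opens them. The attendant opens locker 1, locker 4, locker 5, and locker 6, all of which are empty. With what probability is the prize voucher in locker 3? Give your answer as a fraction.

1/2

Condition on the true location of the prize voucher.
If it is in any of lockers 1, 4, 5, and 6 (prior 1/6 each): that locker was opened and seen not to hold the prize — ruled out; weight (1/6)·0 = 0 each.
If it is in either of lockers 2 and 3 (prior 1/6 each): the attendant picks exactly this set with probability 1/5 regardless, and none is the prize; weight (1/6)·(1/5) = 1/30 each.
The weights sum to 1/15.
So P(the prize voucher in locker 3 | the attendant opened locker 1, locker 4, locker 5, and locker 6) = (1/30) / (1/15) = 1/2.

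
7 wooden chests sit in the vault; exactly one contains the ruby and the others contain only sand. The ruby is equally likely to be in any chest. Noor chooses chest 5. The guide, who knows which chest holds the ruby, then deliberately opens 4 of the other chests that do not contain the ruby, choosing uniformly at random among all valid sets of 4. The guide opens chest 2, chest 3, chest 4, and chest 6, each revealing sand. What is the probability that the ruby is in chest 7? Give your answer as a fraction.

Consider each possible location of the ruby in turn.
If it is in either of chests 1 and 7 (prior 1/7 each): the guide has 5 equally likely choices, so probability 1/5; weight (1/7)·(1/5) = 1/35 each.
If it is in any of chests 2, 3, 4, and 6 (prior 1/7 each): that chest was opened and seen not to hold the prize — ruled out; weight (1/7)·0 = 0 each.
If it is in chest 5 (prior 1/7): the guide has 15 equally likely choices, so probability 1/15; weight (1/7)·(1/15) = 1/105.
The weights sum to 1/15.
So P(the ruby in chest 7 | the guide opened chest 2, chest 3, chest 4, and chest 6) = (1/35) / (1/15) = 3/7.

3/7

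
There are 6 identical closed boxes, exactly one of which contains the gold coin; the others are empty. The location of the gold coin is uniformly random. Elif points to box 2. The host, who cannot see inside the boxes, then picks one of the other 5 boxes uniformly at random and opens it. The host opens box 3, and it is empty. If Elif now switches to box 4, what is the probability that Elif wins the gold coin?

Because the host chose which box to open without knowing where the gold coin is, the choice is independent of the prize location. Learning that box 3 does not hold the gold coin simply rules out that one location and leaves the remaining 5 boxes still equally likely by symmetry.
So P(the gold coin in box 4) = 1/5.

1/5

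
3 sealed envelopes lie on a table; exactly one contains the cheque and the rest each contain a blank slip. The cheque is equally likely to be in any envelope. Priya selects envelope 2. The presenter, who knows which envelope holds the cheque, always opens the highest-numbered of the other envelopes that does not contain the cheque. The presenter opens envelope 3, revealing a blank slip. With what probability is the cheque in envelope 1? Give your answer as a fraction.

1/2

Apply Bayes' rule, conditioning on where the cheque actually is.
If it is in either of envelopes 1 and 2 (prior 1/3 each): envelope 3 is the highest-numbered option available, probability 1; weight (1/3)·1 = 1/3 each.
If it is in envelope 3 (prior 1/3): the presenter opened envelope 3, so this case is ruled out; weight (1/3)·0 = 0.
The weights sum to 2/3.
So P(the cheque in envelope 1 | the presenter opened envelope 3) = (1/3) / (2/3) = 1/2.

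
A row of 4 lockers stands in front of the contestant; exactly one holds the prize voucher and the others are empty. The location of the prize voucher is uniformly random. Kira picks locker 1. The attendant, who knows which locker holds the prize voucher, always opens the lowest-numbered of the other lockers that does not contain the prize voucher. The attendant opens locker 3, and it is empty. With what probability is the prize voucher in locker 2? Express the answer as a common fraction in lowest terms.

1

Apply Bayes' rule, conditioning on where the prize voucher actually is.
If it is in either of lockers 1 and 4 (prior 1/4 each): the attendant would have opened locker 2 instead, probability 0; weight (1/4)·0 = 0 each.
If it is in locker 2 (prior 1/4): locker 3 is the lowest-numbered option available, probability 1; weight (1/4)·1 = 1/4.
If it is in locker 3 (prior 1/4): the attendant opened locker 3, so this case is ruled out; weight (1/4)·0 = 0.
The weights sum to 1/4.
So P(the prize voucher in locker 2 | the attendant opened locker 3) = (1/4) / (1/4) = 1.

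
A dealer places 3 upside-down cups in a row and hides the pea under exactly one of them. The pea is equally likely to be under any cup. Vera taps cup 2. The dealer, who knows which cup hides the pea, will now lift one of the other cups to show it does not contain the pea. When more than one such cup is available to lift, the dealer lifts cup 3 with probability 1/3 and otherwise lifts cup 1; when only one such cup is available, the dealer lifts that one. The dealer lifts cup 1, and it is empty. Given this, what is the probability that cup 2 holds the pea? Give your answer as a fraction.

Apply Bayes' rule, conditioning on where the pea actually is.
If it is under cup 1 (prior 1/3): the dealer opened cup 1, so this case is ruled out; weight (1/3)·0 = 0.
If it is under cup 2 (prior 1/3): cup 3 is available but not opened, probability 2/3; weight (1/3)·(2/3) = 2/9.
If it is under cup 3 (prior 1/3): only cup 1 is available, probability 1; weight (1/3)·1 = 1/3.
The weights sum to 5/9.
So P(the pea under cup 2 | the dealer opened cup 1) = (2/9) / (5/9) = 2/5.

2/5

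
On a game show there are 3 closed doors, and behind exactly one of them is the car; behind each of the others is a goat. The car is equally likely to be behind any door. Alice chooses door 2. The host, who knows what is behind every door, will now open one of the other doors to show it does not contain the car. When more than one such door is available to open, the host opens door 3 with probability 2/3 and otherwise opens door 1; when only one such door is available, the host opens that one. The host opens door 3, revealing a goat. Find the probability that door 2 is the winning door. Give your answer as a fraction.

Apply Bayes' rule, conditioning on where the car actually is.
If it is behind door 1 (prior 1/3): only door 3 is available, probability 1; weight (1/3)·1 = 1/3.
If it is behind door 2 (prior 1/3): door 3 is available, opened with probability 2/3; weight (1/3)·(2/3) = 2/9.
If it is behind door 3 (prior 1/3): the host opened door 3, so this case is ruled out; weight (1/3)·0 = 0.
The weights sum to 5/9.
So P(the car behind door 2 | the host opened door 3) = (2/9) / (5/9) = 2/5.

2/5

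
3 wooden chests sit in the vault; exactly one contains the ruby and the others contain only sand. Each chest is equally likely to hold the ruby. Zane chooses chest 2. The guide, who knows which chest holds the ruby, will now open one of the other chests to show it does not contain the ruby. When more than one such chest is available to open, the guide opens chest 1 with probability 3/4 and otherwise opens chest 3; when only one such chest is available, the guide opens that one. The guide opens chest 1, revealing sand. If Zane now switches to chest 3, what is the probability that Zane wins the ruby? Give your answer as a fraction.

Consider each possible location of the ruby in turn.
If it is in chest 1 (prior 1/3): the guide opened chest 1, so this case is ruled out; weight (1/3)·0 = 0.
If it is in chest 2 (prior 1/3): chest 1 is available, opened with probability 3/4; weight (1/3)·(3/4) = 1/4.
If it is in chest 3 (prior 1/3): only chest 1 is available, probability 1; weight (1/3)·1 = 1/3.
The weights sum to 7/12.
So P(the ruby in chest 3 | the guide opened chest 1) = (1/3) / (7/12) = 4/7.

4/7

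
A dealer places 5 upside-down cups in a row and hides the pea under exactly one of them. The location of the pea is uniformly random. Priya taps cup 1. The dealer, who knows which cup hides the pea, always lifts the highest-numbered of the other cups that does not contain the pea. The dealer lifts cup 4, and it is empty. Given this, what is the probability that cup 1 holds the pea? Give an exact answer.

Consider each possible location of the pea in turn.
If it is under any of cups 1, 2, and 3 (prior 1/5 each): the dealer would have opened cup 5 instead, probability 0; weight (1/5)·0 = 0 each.
If it is under cup 4 (prior 1/5): the dealer opened cup 4, so this case is ruled out; weight (1/5)·0 = 0.
If it is under cup 5 (prior 1/5): cup 4 is the highest-numbered option available, probability 1; weight (1/5)·1 = 1/5.
The weights sum to 1/5.
So P(the pea under cup 1 | the dealer opened cup 4) = 0 / (1/5) = 0.

0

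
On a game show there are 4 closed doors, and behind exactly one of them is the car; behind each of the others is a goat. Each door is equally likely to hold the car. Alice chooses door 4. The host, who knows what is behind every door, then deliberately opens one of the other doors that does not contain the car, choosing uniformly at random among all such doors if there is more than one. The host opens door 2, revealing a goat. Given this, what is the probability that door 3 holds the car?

Apply Bayes' rule, conditioning on where the car actually is.
If it is behind either of doors 1 and 3 (prior 1/4 each): the host has 2 equally likely choices, so probability 1/2; weight (1/4)·(1/2) = 1/8 each.
If it is behind door 2 (prior 1/4): the host opened door 2, so this case is ruled out; weight (1/4)·0 = 0.
If it is behind door 4 (prior 1/4): the host has 3 equally likely choices, so probability 1/3; weight (1/4)·(1/3) = 1/12.
The weights sum to 1/3.
So P(the car behind door 3 | the host opened door 2) = (1/8) / (1/3) = 3/8.

3/8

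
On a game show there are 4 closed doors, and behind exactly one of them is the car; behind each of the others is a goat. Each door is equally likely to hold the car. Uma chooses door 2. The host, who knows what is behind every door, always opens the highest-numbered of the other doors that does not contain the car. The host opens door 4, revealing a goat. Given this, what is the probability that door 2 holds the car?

1/3

Condition on the true location of the car.
If it is behind any of doors 1, 2, and 3 (prior 1/4 each): door 4 is the highest-numbered option available, probability 1; weight (1/4)·1 = 1/4 each.
If it is behind door 4 (prior 1/4): the host opened door 4, so this case is ruled out; weight (1/4)·0 = 0.
The weights sum to 3/4.
So P(the car behind door 2 | the host opened door 4) = (1/4) / (3/4) = 1/3.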